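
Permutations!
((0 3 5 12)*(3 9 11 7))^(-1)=(0 12 5 3 7 11 9)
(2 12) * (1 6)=(1 6)(2 12)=[0, 6, 12, 3, 4, 5, 1, 7, 8, 9, 10, 11, 2]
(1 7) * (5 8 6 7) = (1 5 8 6 7) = [0, 5, 2, 3, 4, 8, 7, 1, 6]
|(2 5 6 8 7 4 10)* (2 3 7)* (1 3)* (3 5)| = |(1 5 6 8 2 3 7 4 10)| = 9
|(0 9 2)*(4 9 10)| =|(0 10 4 9 2)| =5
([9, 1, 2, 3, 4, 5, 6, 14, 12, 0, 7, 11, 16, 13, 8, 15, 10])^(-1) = [9, 1, 2, 3, 4, 5, 6, 10, 14, 0, 16, 11, 8, 13, 7, 15, 12]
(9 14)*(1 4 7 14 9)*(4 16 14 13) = [0, 16, 2, 3, 7, 5, 6, 13, 8, 9, 10, 11, 12, 4, 1, 15, 14] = (1 16 14)(4 7 13)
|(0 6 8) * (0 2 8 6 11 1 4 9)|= 10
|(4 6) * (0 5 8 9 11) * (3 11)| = |(0 5 8 9 3 11)(4 6)| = 6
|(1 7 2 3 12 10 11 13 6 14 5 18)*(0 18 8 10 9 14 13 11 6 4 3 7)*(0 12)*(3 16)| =14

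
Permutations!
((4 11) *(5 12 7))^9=(12)(4 11)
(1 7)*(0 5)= (0 5)(1 7)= [5, 7, 2, 3, 4, 0, 6, 1]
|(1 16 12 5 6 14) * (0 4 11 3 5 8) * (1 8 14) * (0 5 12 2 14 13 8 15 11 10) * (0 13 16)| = 56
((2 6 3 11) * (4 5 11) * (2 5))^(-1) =((2 6 3 4)(5 11))^(-1) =(2 4 3 6)(5 11)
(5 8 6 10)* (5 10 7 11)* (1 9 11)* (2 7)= (1 9 11 5 8 6 2 7)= [0, 9, 7, 3, 4, 8, 2, 1, 6, 11, 10, 5]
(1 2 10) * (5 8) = [0, 2, 10, 3, 4, 8, 6, 7, 5, 9, 1] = (1 2 10)(5 8)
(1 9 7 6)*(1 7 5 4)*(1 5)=(1 9)(4 5)(6 7)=[0, 9, 2, 3, 5, 4, 7, 6, 8, 1]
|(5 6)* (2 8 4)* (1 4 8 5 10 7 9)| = |(1 4 2 5 6 10 7 9)| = 8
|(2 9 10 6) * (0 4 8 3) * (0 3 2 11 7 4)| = 8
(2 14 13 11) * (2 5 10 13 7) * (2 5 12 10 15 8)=(2 14 7 5 15 8)(10 13 11 12)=[0, 1, 14, 3, 4, 15, 6, 5, 2, 9, 13, 12, 10, 11, 7, 8]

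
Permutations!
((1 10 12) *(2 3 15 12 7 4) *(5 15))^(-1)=((1 10 7 4 2 3 5 15 12))^(-1)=(1 12 15 5 3 2 4 7 10)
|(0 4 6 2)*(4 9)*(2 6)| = |(0 9 4 2)| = 4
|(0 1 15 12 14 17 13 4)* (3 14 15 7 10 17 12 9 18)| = 42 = |(0 1 7 10 17 13 4)(3 14 12 15 9 18)|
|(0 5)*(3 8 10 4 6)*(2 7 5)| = |(0 2 7 5)(3 8 10 4 6)| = 20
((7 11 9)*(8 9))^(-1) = (7 9 8 11)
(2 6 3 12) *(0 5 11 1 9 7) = (0 5 11 1 9 7)(2 6 3 12) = [5, 9, 6, 12, 4, 11, 3, 0, 8, 7, 10, 1, 2]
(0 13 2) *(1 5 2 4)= [13, 5, 0, 3, 1, 2, 6, 7, 8, 9, 10, 11, 12, 4]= (0 13 4 1 5 2)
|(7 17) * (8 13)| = 2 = |(7 17)(8 13)|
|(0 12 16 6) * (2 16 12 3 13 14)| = |(0 3 13 14 2 16 6)| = 7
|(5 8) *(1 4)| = |(1 4)(5 8)| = 2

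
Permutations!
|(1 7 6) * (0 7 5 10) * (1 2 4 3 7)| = 20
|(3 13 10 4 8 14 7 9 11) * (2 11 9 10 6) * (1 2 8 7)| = 24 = |(1 2 11 3 13 6 8 14)(4 7 10)|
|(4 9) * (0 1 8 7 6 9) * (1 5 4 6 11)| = |(0 5 4)(1 8 7 11)(6 9)| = 12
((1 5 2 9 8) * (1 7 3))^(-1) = (1 3 7 8 9 2 5)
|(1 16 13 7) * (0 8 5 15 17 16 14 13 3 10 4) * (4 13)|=13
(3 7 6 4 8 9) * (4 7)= (3 4 8 9)(6 7)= [0, 1, 2, 4, 8, 5, 7, 6, 9, 3]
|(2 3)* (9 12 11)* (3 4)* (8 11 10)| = 15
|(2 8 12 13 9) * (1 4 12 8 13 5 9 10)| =8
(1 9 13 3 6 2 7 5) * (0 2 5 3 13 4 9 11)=(13)(0 2 7 3 6 5 1 11)(4 9)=[2, 11, 7, 6, 9, 1, 5, 3, 8, 4, 10, 0, 12, 13]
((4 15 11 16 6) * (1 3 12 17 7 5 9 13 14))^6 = (1 9 17)(3 13 7)(4 15 11 16 6)(5 12 14)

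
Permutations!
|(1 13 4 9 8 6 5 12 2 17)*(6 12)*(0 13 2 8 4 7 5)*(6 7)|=6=|(0 13 6)(1 2 17)(4 9)(5 7)(8 12)|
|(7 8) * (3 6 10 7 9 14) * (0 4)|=|(0 4)(3 6 10 7 8 9 14)|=14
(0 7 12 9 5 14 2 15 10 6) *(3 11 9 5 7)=(0 3 11 9 7 12 5 14 2 15 10 6)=[3, 1, 15, 11, 4, 14, 0, 12, 8, 7, 6, 9, 5, 13, 2, 10]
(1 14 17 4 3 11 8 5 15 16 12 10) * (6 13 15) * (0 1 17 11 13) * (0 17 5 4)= [1, 14, 2, 13, 3, 6, 17, 7, 4, 9, 5, 8, 10, 15, 11, 16, 12, 0]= (0 1 14 11 8 4 3 13 15 16 12 10 5 6 17)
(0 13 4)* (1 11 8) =(0 13 4)(1 11 8) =[13, 11, 2, 3, 0, 5, 6, 7, 1, 9, 10, 8, 12, 4]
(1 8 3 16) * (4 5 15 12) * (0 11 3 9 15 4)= (0 11 3 16 1 8 9 15 12)(4 5)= [11, 8, 2, 16, 5, 4, 6, 7, 9, 15, 10, 3, 0, 13, 14, 12, 1]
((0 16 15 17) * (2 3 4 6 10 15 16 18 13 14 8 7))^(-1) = (0 17 15 10 6 4 3 2 7 8 14 13 18)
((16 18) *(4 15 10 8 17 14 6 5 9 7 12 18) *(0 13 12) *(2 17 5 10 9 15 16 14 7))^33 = (0 6 9 13 10 2 12 8 17 18 5 7 14 15)(4 16)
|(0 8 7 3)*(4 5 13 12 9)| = |(0 8 7 3)(4 5 13 12 9)| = 20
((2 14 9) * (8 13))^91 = (2 14 9)(8 13)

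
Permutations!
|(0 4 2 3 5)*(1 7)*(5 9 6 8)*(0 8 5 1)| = |(0 4 2 3 9 6 5 8 1 7)| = 10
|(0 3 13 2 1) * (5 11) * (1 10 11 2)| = 4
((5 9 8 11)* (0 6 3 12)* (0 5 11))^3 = ((0 6 3 12 5 9 8))^3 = (0 12 8 3 9 6 5)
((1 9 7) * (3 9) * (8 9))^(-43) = (1 8 7 3 9)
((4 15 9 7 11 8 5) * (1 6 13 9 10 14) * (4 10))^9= (1 14 10 5 8 11 7 9 13 6)(4 15)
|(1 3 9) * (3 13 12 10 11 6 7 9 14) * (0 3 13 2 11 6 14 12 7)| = |(0 3 12 10 6)(1 2 11 14 13 7 9)| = 35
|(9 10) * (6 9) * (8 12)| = 6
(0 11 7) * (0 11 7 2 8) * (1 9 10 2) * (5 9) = [7, 5, 8, 3, 4, 9, 6, 11, 0, 10, 2, 1] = (0 7 11 1 5 9 10 2 8)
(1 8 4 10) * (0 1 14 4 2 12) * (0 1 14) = (0 14 4 10)(1 8 2 12) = [14, 8, 12, 3, 10, 5, 6, 7, 2, 9, 0, 11, 1, 13, 4]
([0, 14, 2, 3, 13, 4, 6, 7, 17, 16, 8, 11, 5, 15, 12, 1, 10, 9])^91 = [0, 1, 2, 3, 4, 5, 6, 7, 17, 16, 8, 11, 12, 13, 14, 15, 10, 9]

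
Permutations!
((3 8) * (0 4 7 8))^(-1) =((0 4 7 8 3))^(-1) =(0 3 8 7 4)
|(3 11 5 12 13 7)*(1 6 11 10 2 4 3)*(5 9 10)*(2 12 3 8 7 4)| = |(1 6 11 9 10 12 13 4 8 7)(3 5)| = 10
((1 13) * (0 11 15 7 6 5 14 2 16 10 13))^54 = (0 14)(1 5)(2 11)(6 13)(7 10)(15 16) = ((0 11 15 7 6 5 14 2 16 10 13 1))^54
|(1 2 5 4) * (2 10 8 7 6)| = |(1 10 8 7 6 2 5 4)| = 8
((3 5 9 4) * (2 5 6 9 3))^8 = ((2 5 3 6 9 4))^8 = (2 3 9)(4 5 6)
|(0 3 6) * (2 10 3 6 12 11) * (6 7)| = |(0 7 6)(2 10 3 12 11)| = 15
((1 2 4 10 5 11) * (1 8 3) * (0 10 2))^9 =((0 10 5 11 8 3 1)(2 4))^9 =(0 5 8 1 10 11 3)(2 4)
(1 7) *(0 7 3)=(0 7 1 3)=[7, 3, 2, 0, 4, 5, 6, 1]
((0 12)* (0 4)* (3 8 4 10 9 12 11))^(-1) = ((0 11 3 8 4)(9 12 10))^(-1) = (0 4 8 3 11)(9 10 12)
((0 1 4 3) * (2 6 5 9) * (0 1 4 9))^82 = ((0 4 3 1 9 2 6 5))^82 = (0 3 9 6)(1 2 5 4)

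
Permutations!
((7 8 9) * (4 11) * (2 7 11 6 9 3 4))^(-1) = (2 11 9 6 4 3 8 7)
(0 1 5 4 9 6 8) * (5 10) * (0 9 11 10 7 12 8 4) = (0 1 7 12 8 9 6 4 11 10 5) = [1, 7, 2, 3, 11, 0, 4, 12, 9, 6, 5, 10, 8]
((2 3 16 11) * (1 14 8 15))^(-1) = (1 15 8 14)(2 11 16 3)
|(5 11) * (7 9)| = |(5 11)(7 9)| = 2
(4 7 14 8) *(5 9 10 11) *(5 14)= (4 7 5 9 10 11 14 8)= [0, 1, 2, 3, 7, 9, 6, 5, 4, 10, 11, 14, 12, 13, 8]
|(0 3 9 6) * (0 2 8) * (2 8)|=|(0 3 9 6 8)|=5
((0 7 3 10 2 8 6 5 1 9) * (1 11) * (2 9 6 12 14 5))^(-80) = (14)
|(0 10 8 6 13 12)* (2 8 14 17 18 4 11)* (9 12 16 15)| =|(0 10 14 17 18 4 11 2 8 6 13 16 15 9 12)| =15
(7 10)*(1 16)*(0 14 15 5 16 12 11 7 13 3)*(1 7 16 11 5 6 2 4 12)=(0 14 15 6 2 4 12 5 11 16 7 10 13 3)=[14, 1, 4, 0, 12, 11, 2, 10, 8, 9, 13, 16, 5, 3, 15, 6, 7]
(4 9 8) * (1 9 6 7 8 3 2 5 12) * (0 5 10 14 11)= (0 5 12 1 9 3 2 10 14 11)(4 6 7 8)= [5, 9, 10, 2, 6, 12, 7, 8, 4, 3, 14, 0, 1, 13, 11]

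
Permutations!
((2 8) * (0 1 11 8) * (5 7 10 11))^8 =((0 1 5 7 10 11 8 2))^8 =(11)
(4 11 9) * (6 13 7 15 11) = (4 6 13 7 15 11 9) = [0, 1, 2, 3, 6, 5, 13, 15, 8, 4, 10, 9, 12, 7, 14, 11]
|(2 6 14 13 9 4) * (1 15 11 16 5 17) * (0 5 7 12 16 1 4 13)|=42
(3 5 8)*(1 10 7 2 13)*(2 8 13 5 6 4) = (1 10 7 8 3 6 4 2 5 13) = [0, 10, 5, 6, 2, 13, 4, 8, 3, 9, 7, 11, 12, 1]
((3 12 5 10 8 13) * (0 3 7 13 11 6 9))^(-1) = ((0 3 12 5 10 8 11 6 9)(7 13))^(-1) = (0 9 6 11 8 10 5 12 3)(7 13)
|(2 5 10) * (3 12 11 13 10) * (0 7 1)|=21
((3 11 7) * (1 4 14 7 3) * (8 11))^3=((1 4 14 7)(3 8 11))^3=(1 7 14 4)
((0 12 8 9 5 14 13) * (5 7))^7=((0 12 8 9 7 5 14 13))^7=(0 13 14 5 7 9 8 12)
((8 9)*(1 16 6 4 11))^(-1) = ((1 16 6 4 11)(8 9))^(-1) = (1 11 4 6 16)(8 9)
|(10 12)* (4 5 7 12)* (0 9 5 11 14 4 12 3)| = |(0 9 5 7 3)(4 11 14)(10 12)| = 30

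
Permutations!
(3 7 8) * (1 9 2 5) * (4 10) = (1 9 2 5)(3 7 8)(4 10) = [0, 9, 5, 7, 10, 1, 6, 8, 3, 2, 4]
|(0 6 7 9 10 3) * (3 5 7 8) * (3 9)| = 8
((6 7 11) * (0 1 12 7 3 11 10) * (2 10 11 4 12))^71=((0 1 2 10)(3 4 12 7 11 6))^71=(0 10 2 1)(3 6 11 7 12 4)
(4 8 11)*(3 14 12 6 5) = (3 14 12 6 5)(4 8 11) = [0, 1, 2, 14, 8, 3, 5, 7, 11, 9, 10, 4, 6, 13, 12]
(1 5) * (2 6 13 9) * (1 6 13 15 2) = (1 5 6 15 2 13 9) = [0, 5, 13, 3, 4, 6, 15, 7, 8, 1, 10, 11, 12, 9, 14, 2]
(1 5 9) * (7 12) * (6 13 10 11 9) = [0, 5, 2, 3, 4, 6, 13, 12, 8, 1, 11, 9, 7, 10] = (1 5 6 13 10 11 9)(7 12)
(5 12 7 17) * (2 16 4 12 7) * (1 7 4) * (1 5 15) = (1 7 17 15)(2 16 5 4 12) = [0, 7, 16, 3, 12, 4, 6, 17, 8, 9, 10, 11, 2, 13, 14, 1, 5, 15]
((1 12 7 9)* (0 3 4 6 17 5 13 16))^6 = ((0 3 4 6 17 5 13 16)(1 12 7 9))^6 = (0 13 17 4)(1 7)(3 16 5 6)(9 12)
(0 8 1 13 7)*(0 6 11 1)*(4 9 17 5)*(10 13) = (0 8)(1 10 13 7 6 11)(4 9 17 5) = [8, 10, 2, 3, 9, 4, 11, 6, 0, 17, 13, 1, 12, 7, 14, 15, 16, 5]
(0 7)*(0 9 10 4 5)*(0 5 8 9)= (0 7)(4 8 9 10)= [7, 1, 2, 3, 8, 5, 6, 0, 9, 10, 4]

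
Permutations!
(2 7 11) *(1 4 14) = [0, 4, 7, 3, 14, 5, 6, 11, 8, 9, 10, 2, 12, 13, 1] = (1 4 14)(2 7 11)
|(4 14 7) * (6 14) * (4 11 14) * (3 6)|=3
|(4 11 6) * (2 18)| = |(2 18)(4 11 6)| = 6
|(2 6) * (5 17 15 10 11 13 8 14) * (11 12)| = 18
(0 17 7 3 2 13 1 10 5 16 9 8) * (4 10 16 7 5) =(0 17 5 7 3 2 13 1 16 9 8)(4 10) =[17, 16, 13, 2, 10, 7, 6, 3, 0, 8, 4, 11, 12, 1, 14, 15, 9, 5]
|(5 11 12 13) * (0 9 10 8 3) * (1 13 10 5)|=|(0 9 5 11 12 10 8 3)(1 13)|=8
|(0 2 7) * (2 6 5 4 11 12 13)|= |(0 6 5 4 11 12 13 2 7)|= 9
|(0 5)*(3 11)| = |(0 5)(3 11)| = 2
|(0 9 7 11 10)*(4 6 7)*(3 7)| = |(0 9 4 6 3 7 11 10)| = 8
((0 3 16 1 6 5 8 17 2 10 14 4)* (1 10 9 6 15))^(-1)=(0 4 14 10 16 3)(1 15)(2 17 8 5 6 9)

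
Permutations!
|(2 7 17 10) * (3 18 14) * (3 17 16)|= |(2 7 16 3 18 14 17 10)|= 8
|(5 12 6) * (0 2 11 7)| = 12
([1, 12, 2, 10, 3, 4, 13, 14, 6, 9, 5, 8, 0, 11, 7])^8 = [12, 0, 2, 3, 4, 5, 6, 7, 8, 9, 10, 11, 1, 13, 14]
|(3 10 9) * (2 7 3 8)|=|(2 7 3 10 9 8)|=6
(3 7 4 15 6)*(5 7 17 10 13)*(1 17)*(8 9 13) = (1 17 10 8 9 13 5 7 4 15 6 3) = [0, 17, 2, 1, 15, 7, 3, 4, 9, 13, 8, 11, 12, 5, 14, 6, 16, 10]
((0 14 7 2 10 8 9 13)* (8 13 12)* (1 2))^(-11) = (0 1 13 7 10 14 2)(8 9 12)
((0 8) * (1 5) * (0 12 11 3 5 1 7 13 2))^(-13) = (0 5 8 7 12 13 11 2 3)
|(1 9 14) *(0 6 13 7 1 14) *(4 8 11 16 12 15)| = |(0 6 13 7 1 9)(4 8 11 16 12 15)| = 6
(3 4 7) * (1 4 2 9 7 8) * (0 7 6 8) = (0 7 3 2 9 6 8 1 4) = [7, 4, 9, 2, 0, 5, 8, 3, 1, 6]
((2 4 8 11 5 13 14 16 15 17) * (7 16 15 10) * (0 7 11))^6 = (0 13 8 5 4 11 2 10 17 16 15 7 14)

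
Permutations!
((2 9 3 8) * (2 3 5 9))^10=(9)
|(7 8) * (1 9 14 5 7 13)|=7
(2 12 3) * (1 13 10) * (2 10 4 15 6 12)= [0, 13, 2, 10, 15, 5, 12, 7, 8, 9, 1, 11, 3, 4, 14, 6]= (1 13 4 15 6 12 3 10)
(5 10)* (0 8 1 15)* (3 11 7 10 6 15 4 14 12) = [8, 4, 2, 11, 14, 6, 15, 10, 1, 9, 5, 7, 3, 13, 12, 0] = (0 8 1 4 14 12 3 11 7 10 5 6 15)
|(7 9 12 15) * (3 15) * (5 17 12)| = 7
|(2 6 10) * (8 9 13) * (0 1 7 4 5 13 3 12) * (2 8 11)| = |(0 1 7 4 5 13 11 2 6 10 8 9 3 12)| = 14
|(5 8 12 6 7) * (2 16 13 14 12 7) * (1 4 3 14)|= 9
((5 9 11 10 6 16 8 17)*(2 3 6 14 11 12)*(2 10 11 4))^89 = (2 17 14 16 12 3 5 4 8 10 6 9)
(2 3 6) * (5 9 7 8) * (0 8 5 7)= (0 8 7 5 9)(2 3 6)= [8, 1, 3, 6, 4, 9, 2, 5, 7, 0]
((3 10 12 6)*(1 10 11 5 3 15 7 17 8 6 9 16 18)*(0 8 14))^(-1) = ((0 8 6 15 7 17 14)(1 10 12 9 16 18)(3 11 5))^(-1) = (0 14 17 7 15 6 8)(1 18 16 9 12 10)(3 5 11)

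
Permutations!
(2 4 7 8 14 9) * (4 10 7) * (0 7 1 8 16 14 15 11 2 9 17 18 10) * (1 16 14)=(0 7 14 17 18 10 16 1 8 15 11 2)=[7, 8, 0, 3, 4, 5, 6, 14, 15, 9, 16, 2, 12, 13, 17, 11, 1, 18, 10]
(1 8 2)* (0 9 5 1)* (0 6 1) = (0 9 5)(1 8 2 6) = [9, 8, 6, 3, 4, 0, 1, 7, 2, 5]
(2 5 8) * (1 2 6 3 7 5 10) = (1 2 10)(3 7 5 8 6) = [0, 2, 10, 7, 4, 8, 3, 5, 6, 9, 1]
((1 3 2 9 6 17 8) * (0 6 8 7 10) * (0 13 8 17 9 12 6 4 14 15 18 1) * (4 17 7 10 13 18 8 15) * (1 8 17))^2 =((0 1 3 2 12 6 9 7 13 15 17 10 18 8)(4 14))^2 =(0 3 12 9 13 17 18)(1 2 6 7 15 10 8)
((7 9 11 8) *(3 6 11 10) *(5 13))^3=(3 8 10 11 9 6 7)(5 13)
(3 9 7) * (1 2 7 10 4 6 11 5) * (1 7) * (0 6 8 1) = [6, 2, 0, 9, 8, 7, 11, 3, 1, 10, 4, 5] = (0 6 11 5 7 3 9 10 4 8 1 2)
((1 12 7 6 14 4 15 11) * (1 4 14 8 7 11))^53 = ((1 12 11 4 15)(6 8 7))^53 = (1 4 12 15 11)(6 7 8)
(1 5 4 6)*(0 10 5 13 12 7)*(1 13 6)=(0 10 5 4 1 6 13 12 7)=[10, 6, 2, 3, 1, 4, 13, 0, 8, 9, 5, 11, 7, 12]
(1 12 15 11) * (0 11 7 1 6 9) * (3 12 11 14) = [14, 11, 2, 12, 4, 5, 9, 1, 8, 0, 10, 6, 15, 13, 3, 7] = (0 14 3 12 15 7 1 11 6 9)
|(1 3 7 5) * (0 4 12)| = |(0 4 12)(1 3 7 5)| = 12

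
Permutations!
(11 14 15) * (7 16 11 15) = (7 16 11 14) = [0, 1, 2, 3, 4, 5, 6, 16, 8, 9, 10, 14, 12, 13, 7, 15, 11]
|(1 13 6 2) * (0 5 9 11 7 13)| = 9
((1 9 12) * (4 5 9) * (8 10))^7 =((1 4 5 9 12)(8 10))^7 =(1 5 12 4 9)(8 10)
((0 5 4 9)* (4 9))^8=((0 5 9))^8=(0 9 5)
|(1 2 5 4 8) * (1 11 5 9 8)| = |(1 2 9 8 11 5 4)| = 7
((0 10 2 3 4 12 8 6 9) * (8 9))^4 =((0 10 2 3 4 12 9)(6 8))^4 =(0 4 10 12 2 9 3)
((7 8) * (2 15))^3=(2 15)(7 8)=((2 15)(7 8))^3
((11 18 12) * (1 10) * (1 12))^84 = (1 18 11 12 10)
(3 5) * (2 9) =(2 9)(3 5) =[0, 1, 9, 5, 4, 3, 6, 7, 8, 2]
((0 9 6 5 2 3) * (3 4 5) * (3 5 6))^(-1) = (0 3 9)(2 5 6 4)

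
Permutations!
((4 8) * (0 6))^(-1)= (0 6)(4 8)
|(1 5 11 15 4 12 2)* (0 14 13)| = |(0 14 13)(1 5 11 15 4 12 2)| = 21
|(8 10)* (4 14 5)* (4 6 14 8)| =3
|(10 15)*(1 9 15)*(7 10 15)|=4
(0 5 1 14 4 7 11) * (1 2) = [5, 14, 1, 3, 7, 2, 6, 11, 8, 9, 10, 0, 12, 13, 4] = (0 5 2 1 14 4 7 11)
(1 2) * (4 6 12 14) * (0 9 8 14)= (0 9 8 14 4 6 12)(1 2)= [9, 2, 1, 3, 6, 5, 12, 7, 14, 8, 10, 11, 0, 13, 4]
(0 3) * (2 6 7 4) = (0 3)(2 6 7 4) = [3, 1, 6, 0, 2, 5, 7, 4]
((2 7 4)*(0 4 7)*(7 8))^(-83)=(0 4 2)(7 8)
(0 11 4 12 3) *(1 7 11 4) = (0 4 12 3)(1 7 11) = [4, 7, 2, 0, 12, 5, 6, 11, 8, 9, 10, 1, 3]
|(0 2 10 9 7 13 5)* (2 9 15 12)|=|(0 9 7 13 5)(2 10 15 12)|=20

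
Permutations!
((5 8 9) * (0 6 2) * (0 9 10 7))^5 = ((0 6 2 9 5 8 10 7))^5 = (0 8 2 7 5 6 10 9)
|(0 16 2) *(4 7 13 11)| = 12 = |(0 16 2)(4 7 13 11)|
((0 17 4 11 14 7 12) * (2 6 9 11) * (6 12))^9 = (0 12 2 4 17)(6 7 14 11 9)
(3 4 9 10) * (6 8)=(3 4 9 10)(6 8)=[0, 1, 2, 4, 9, 5, 8, 7, 6, 10, 3]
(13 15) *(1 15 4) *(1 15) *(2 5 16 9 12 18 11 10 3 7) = (2 5 16 9 12 18 11 10 3 7)(4 15 13) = [0, 1, 5, 7, 15, 16, 6, 2, 8, 12, 3, 10, 18, 4, 14, 13, 9, 17, 11]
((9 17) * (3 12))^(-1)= (3 12)(9 17)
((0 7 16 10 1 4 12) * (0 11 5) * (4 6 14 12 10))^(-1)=(0 5 11 12 14 6 1 10 4 16 7)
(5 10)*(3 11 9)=[0, 1, 2, 11, 4, 10, 6, 7, 8, 3, 5, 9]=(3 11 9)(5 10)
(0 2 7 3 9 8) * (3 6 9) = [2, 1, 7, 3, 4, 5, 9, 6, 0, 8] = (0 2 7 6 9 8)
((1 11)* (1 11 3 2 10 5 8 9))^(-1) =(11)(1 9 8 5 10 2 3)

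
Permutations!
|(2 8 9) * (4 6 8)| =5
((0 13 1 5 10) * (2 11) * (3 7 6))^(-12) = ((0 13 1 5 10)(2 11)(3 7 6))^(-12) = (0 5 13 10 1)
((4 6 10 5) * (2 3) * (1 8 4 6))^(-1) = ((1 8 4)(2 3)(5 6 10))^(-1) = (1 4 8)(2 3)(5 10 6)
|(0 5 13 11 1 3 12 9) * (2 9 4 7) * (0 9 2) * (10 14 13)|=11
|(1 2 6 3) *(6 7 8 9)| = |(1 2 7 8 9 6 3)| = 7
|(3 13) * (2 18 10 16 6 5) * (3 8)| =6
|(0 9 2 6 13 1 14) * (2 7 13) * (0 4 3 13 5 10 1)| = 10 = |(0 9 7 5 10 1 14 4 3 13)(2 6)|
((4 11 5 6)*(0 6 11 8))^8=((0 6 4 8)(5 11))^8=(11)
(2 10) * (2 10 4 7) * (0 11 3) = (0 11 3)(2 4 7) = [11, 1, 4, 0, 7, 5, 6, 2, 8, 9, 10, 3]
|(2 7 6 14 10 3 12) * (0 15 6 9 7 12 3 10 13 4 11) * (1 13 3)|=18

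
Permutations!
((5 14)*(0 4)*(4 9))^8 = (14)(0 4 9)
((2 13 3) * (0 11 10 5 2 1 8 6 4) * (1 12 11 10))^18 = (0 12)(1 5)(2 8)(3 4)(6 13)(10 11)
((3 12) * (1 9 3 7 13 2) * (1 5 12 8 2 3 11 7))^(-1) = ((1 9 11 7 13 3 8 2 5 12))^(-1) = (1 12 5 2 8 3 13 7 11 9)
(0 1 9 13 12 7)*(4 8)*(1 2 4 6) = (0 2 4 8 6 1 9 13 12 7) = [2, 9, 4, 3, 8, 5, 1, 0, 6, 13, 10, 11, 7, 12]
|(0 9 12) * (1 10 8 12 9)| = 5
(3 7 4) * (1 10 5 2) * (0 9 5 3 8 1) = (0 9 5 2)(1 10 3 7 4 8) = [9, 10, 0, 7, 8, 2, 6, 4, 1, 5, 3]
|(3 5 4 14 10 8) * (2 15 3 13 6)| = 10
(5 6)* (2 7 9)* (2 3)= (2 7 9 3)(5 6)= [0, 1, 7, 2, 4, 6, 5, 9, 8, 3]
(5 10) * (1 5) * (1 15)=(1 5 10 15)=[0, 5, 2, 3, 4, 10, 6, 7, 8, 9, 15, 11, 12, 13, 14, 1]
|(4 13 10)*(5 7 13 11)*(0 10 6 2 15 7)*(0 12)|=30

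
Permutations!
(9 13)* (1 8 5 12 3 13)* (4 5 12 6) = (1 8 12 3 13 9)(4 5 6) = [0, 8, 2, 13, 5, 6, 4, 7, 12, 1, 10, 11, 3, 9]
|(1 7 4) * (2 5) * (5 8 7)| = |(1 5 2 8 7 4)| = 6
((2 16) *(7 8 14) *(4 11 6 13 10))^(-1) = (2 16)(4 10 13 6 11)(7 14 8) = ((2 16)(4 11 6 13 10)(7 8 14))^(-1)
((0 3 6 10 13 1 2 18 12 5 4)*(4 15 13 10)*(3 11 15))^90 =((0 11 15 13 1 2 18 12 5 3 6 4))^90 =(0 18)(1 6)(2 4)(3 13)(5 15)(11 12)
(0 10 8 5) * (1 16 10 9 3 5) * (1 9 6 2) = (0 6 2 1 16 10 8 9 3 5) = [6, 16, 1, 5, 4, 0, 2, 7, 9, 3, 8, 11, 12, 13, 14, 15, 10]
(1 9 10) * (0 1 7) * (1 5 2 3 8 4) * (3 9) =(0 5 2 9 10 7)(1 3 8 4) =[5, 3, 9, 8, 1, 2, 6, 0, 4, 10, 7]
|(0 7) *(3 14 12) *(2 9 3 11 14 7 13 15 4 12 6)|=12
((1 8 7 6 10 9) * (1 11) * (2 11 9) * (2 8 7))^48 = (1 11 2 8 10 6 7)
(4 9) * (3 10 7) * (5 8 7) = [0, 1, 2, 10, 9, 8, 6, 3, 7, 4, 5] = (3 10 5 8 7)(4 9)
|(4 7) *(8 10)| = |(4 7)(8 10)| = 2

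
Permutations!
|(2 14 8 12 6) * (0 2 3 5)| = |(0 2 14 8 12 6 3 5)| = 8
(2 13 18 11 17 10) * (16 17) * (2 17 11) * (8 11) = (2 13 18)(8 11 16)(10 17) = [0, 1, 13, 3, 4, 5, 6, 7, 11, 9, 17, 16, 12, 18, 14, 15, 8, 10, 2]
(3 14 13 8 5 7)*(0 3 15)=[3, 1, 2, 14, 4, 7, 6, 15, 5, 9, 10, 11, 12, 8, 13, 0]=(0 3 14 13 8 5 7 15)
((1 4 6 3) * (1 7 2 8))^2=(1 6 7 8 4 3 2)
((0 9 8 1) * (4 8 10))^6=((0 9 10 4 8 1))^6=(10)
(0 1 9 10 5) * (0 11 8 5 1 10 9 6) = (0 10 1 6)(5 11 8) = [10, 6, 2, 3, 4, 11, 0, 7, 5, 9, 1, 8]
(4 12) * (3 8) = (3 8)(4 12) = [0, 1, 2, 8, 12, 5, 6, 7, 3, 9, 10, 11, 4]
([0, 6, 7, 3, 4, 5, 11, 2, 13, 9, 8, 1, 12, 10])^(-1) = (1 11 6)(2 7)(8 10 13)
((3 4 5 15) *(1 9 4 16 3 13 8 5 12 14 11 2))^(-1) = ((1 9 4 12 14 11 2)(3 16)(5 15 13 8))^(-1) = (1 2 11 14 12 4 9)(3 16)(5 8 13 15)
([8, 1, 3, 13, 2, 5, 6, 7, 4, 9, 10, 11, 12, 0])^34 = (0 3 4)(2 8 13)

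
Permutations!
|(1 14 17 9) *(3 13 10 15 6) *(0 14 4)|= |(0 14 17 9 1 4)(3 13 10 15 6)|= 30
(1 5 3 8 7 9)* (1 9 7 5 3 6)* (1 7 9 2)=(1 3 8 5 6 7 9 2)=[0, 3, 1, 8, 4, 6, 7, 9, 5, 2]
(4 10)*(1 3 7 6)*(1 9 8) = (1 3 7 6 9 8)(4 10) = [0, 3, 2, 7, 10, 5, 9, 6, 1, 8, 4]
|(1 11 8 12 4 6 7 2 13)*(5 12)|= 10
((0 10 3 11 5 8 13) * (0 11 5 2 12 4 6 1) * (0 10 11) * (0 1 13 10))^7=(0 1 13 6 4 12 2 11)(3 10 8 5)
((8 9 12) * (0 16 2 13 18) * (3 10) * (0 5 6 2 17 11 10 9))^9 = (2 6 5 18 13)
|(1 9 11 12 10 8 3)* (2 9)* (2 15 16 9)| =|(1 15 16 9 11 12 10 8 3)| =9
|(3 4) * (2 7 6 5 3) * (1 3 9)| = 8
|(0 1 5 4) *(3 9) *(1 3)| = |(0 3 9 1 5 4)| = 6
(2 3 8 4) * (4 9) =(2 3 8 9 4) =[0, 1, 3, 8, 2, 5, 6, 7, 9, 4]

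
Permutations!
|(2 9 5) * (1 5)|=4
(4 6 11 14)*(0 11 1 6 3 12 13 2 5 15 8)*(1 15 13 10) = [11, 6, 5, 12, 3, 13, 15, 7, 0, 9, 1, 14, 10, 2, 4, 8] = (0 11 14 4 3 12 10 1 6 15 8)(2 5 13)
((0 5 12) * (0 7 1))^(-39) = (0 5 12 7 1)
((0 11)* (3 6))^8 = (11) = ((0 11)(3 6))^8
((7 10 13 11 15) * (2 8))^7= ((2 8)(7 10 13 11 15))^7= (2 8)(7 13 15 10 11)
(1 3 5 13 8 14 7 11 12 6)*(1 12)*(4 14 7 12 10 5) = (1 3 4 14 12 6 10 5 13 8 7 11) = [0, 3, 2, 4, 14, 13, 10, 11, 7, 9, 5, 1, 6, 8, 12]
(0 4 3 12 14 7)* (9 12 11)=[4, 1, 2, 11, 3, 5, 6, 0, 8, 12, 10, 9, 14, 13, 7]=(0 4 3 11 9 12 14 7)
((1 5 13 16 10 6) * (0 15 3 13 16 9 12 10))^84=(0 6 13 16 10 3 5 12 15 1 9)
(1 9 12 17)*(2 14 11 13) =(1 9 12 17)(2 14 11 13) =[0, 9, 14, 3, 4, 5, 6, 7, 8, 12, 10, 13, 17, 2, 11, 15, 16, 1]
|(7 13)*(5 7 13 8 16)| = |(5 7 8 16)| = 4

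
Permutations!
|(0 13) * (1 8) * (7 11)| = 2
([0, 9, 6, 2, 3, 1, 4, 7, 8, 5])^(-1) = [0, 5, 3, 4, 6, 9, 2, 7, 8, 1]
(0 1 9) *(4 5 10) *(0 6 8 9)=(0 1)(4 5 10)(6 8 9)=[1, 0, 2, 3, 5, 10, 8, 7, 9, 6, 4]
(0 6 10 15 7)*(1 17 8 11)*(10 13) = (0 6 13 10 15 7)(1 17 8 11) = [6, 17, 2, 3, 4, 5, 13, 0, 11, 9, 15, 1, 12, 10, 14, 7, 16, 8]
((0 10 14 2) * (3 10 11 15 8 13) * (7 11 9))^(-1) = (0 2 14 10 3 13 8 15 11 7 9)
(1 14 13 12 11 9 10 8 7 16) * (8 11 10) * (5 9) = (1 14 13 12 10 11 5 9 8 7 16) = [0, 14, 2, 3, 4, 9, 6, 16, 7, 8, 11, 5, 10, 12, 13, 15, 1]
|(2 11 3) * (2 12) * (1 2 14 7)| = 7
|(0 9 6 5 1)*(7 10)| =10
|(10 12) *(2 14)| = 2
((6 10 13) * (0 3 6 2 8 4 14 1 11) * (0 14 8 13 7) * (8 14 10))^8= (0 10 1 4 6)(3 7 11 14 8)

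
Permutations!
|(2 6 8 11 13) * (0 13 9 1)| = 8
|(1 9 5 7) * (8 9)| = 5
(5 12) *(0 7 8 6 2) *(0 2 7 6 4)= [6, 1, 2, 3, 0, 12, 7, 8, 4, 9, 10, 11, 5]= (0 6 7 8 4)(5 12)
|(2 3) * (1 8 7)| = 6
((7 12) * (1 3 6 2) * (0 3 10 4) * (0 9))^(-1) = ((0 3 6 2 1 10 4 9)(7 12))^(-1) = (0 9 4 10 1 2 6 3)(7 12)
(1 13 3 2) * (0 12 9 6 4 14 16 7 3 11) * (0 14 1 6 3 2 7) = (0 12 9 3 7 2 6 4 1 13 11 14 16) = [12, 13, 6, 7, 1, 5, 4, 2, 8, 3, 10, 14, 9, 11, 16, 15, 0]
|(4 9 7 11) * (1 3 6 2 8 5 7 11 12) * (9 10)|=8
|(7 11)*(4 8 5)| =6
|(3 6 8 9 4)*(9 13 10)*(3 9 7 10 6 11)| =|(3 11)(4 9)(6 8 13)(7 10)| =6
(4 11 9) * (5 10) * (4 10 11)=(5 11 9 10)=[0, 1, 2, 3, 4, 11, 6, 7, 8, 10, 5, 9]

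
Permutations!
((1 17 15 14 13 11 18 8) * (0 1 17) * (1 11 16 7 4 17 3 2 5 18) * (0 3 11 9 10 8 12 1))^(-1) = (0 11 8 10 9)(1 12 18 5 2 3)(4 7 16 13 14 15 17)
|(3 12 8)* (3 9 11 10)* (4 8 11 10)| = |(3 12 11 4 8 9 10)| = 7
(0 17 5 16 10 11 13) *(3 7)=(0 17 5 16 10 11 13)(3 7)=[17, 1, 2, 7, 4, 16, 6, 3, 8, 9, 11, 13, 12, 0, 14, 15, 10, 5]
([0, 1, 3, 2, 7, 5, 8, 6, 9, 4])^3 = (2 3)(4 8 7 9 6)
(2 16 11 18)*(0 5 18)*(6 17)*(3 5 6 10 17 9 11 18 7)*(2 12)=(0 6 9 11)(2 16 18 12)(3 5 7)(10 17)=[6, 1, 16, 5, 4, 7, 9, 3, 8, 11, 17, 0, 2, 13, 14, 15, 18, 10, 12]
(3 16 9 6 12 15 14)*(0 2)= (0 2)(3 16 9 6 12 15 14)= [2, 1, 0, 16, 4, 5, 12, 7, 8, 6, 10, 11, 15, 13, 3, 14, 9]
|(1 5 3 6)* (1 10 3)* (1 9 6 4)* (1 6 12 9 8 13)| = |(1 5 8 13)(3 4 6 10)(9 12)| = 4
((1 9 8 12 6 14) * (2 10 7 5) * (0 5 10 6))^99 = (14)(7 10)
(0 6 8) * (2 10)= (0 6 8)(2 10)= [6, 1, 10, 3, 4, 5, 8, 7, 0, 9, 2]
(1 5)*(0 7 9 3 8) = (0 7 9 3 8)(1 5) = [7, 5, 2, 8, 4, 1, 6, 9, 0, 3]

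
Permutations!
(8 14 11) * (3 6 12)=[0, 1, 2, 6, 4, 5, 12, 7, 14, 9, 10, 8, 3, 13, 11]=(3 6 12)(8 14 11)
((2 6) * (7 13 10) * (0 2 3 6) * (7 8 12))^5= ((0 2)(3 6)(7 13 10 8 12))^5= (13)(0 2)(3 6)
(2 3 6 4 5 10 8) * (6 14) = [0, 1, 3, 14, 5, 10, 4, 7, 2, 9, 8, 11, 12, 13, 6] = (2 3 14 6 4 5 10 8)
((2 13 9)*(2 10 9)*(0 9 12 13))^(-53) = ((0 9 10 12 13 2))^(-53) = (0 9 10 12 13 2)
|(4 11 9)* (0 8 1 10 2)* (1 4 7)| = 9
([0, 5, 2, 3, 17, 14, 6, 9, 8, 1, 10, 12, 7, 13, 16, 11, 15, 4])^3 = (1 16 12)(4 17)(5 15 7)(9 14 11)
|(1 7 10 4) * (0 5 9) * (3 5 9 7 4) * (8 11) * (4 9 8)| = |(0 8 11 4 1 9)(3 5 7 10)| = 12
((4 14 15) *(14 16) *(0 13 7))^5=((0 13 7)(4 16 14 15))^5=(0 7 13)(4 16 14 15)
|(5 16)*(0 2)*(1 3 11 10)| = |(0 2)(1 3 11 10)(5 16)| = 4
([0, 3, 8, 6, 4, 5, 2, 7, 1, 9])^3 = [0, 2, 3, 8, 4, 5, 1, 7, 6, 9]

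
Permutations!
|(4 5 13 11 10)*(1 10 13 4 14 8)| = |(1 10 14 8)(4 5)(11 13)| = 4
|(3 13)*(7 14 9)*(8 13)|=3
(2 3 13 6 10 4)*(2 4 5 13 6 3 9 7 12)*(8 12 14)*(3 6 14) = [0, 1, 9, 14, 4, 13, 10, 3, 12, 7, 5, 11, 2, 6, 8] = (2 9 7 3 14 8 12)(5 13 6 10)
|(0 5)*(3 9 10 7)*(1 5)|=12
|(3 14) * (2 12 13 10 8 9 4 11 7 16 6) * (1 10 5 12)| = |(1 10 8 9 4 11 7 16 6 2)(3 14)(5 12 13)| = 30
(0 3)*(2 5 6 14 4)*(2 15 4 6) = (0 3)(2 5)(4 15)(6 14) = [3, 1, 5, 0, 15, 2, 14, 7, 8, 9, 10, 11, 12, 13, 6, 4]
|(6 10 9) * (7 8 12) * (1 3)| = 6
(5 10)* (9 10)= [0, 1, 2, 3, 4, 9, 6, 7, 8, 10, 5]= (5 9 10)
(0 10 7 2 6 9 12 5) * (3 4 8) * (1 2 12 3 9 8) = (0 10 7 12 5)(1 2 6 8 9 3 4) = [10, 2, 6, 4, 1, 0, 8, 12, 9, 3, 7, 11, 5]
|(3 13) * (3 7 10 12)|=5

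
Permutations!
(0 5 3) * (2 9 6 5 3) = (0 3)(2 9 6 5) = [3, 1, 9, 0, 4, 2, 5, 7, 8, 6]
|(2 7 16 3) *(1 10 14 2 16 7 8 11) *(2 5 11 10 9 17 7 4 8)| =10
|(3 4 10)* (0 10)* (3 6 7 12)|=|(0 10 6 7 12 3 4)|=7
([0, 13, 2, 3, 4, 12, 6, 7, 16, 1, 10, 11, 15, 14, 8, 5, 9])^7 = (1 13 14 8 16 9)(5 12 15)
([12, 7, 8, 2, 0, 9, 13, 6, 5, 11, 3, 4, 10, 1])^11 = (0 12 10 3 2 8 5 9 11 4)(1 13 6 7)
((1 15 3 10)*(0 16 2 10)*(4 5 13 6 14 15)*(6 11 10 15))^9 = ((0 16 2 15 3)(1 4 5 13 11 10)(6 14))^9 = (0 3 15 2 16)(1 13)(4 11)(5 10)(6 14)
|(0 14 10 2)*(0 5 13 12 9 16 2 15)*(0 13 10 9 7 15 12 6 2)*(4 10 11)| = 20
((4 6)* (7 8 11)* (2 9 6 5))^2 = (2 6 5 9 4)(7 11 8)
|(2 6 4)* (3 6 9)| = 5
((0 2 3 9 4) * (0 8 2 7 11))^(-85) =(0 11 7)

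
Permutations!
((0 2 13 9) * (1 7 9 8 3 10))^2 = ((0 2 13 8 3 10 1 7 9))^2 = (0 13 3 1 9 2 8 10 7)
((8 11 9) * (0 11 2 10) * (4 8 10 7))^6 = ((0 11 9 10)(2 7 4 8))^6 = (0 9)(2 4)(7 8)(10 11)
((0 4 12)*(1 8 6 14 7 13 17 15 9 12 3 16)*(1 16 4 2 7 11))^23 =(0 12 9 15 17 13 7 2)(1 14 8 11 6)(3 4)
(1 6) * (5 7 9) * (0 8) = (0 8)(1 6)(5 7 9) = [8, 6, 2, 3, 4, 7, 1, 9, 0, 5]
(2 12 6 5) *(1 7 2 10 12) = (1 7 2)(5 10 12 6) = [0, 7, 1, 3, 4, 10, 5, 2, 8, 9, 12, 11, 6]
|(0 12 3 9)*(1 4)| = 4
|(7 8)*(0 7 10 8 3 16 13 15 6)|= 14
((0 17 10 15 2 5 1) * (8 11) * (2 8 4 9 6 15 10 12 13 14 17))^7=((0 2 5 1)(4 9 6 15 8 11)(12 13 14 17))^7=(0 1 5 2)(4 9 6 15 8 11)(12 17 14 13)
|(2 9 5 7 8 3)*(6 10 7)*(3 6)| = |(2 9 5 3)(6 10 7 8)| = 4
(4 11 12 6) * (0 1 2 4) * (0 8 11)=(0 1 2 4)(6 8 11 12)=[1, 2, 4, 3, 0, 5, 8, 7, 11, 9, 10, 12, 6]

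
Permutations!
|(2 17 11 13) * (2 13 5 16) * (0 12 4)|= |(0 12 4)(2 17 11 5 16)|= 15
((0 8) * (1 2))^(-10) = ((0 8)(1 2))^(-10) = (8)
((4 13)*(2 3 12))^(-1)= (2 12 3)(4 13)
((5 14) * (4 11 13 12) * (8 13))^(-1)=(4 12 13 8 11)(5 14)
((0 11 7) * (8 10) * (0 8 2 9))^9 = ((0 11 7 8 10 2 9))^9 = (0 7 10 9 11 8 2)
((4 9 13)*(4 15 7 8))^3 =((4 9 13 15 7 8))^3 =(4 15)(7 9)(8 13)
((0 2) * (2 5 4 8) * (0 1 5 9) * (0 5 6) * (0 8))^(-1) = ((0 9 5 4)(1 6 8 2))^(-1) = (0 4 5 9)(1 2 8 6)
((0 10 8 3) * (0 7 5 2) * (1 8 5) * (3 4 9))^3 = ((0 10 5 2)(1 8 4 9 3 7))^3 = (0 2 5 10)(1 9)(3 8)(4 7)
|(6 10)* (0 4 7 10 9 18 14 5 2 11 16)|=12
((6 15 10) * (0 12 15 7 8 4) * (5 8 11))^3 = (0 10 11 4 15 7 8 12 6 5)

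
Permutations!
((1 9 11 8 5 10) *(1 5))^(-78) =((1 9 11 8)(5 10))^(-78) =(1 11)(8 9)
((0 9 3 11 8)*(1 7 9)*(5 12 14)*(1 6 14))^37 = (0 12 3 6 1 11 14 7 8 5 9)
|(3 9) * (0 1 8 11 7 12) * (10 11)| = 14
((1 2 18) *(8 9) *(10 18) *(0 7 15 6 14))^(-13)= (0 15 14 7 6)(1 18 10 2)(8 9)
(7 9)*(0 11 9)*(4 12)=(0 11 9 7)(4 12)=[11, 1, 2, 3, 12, 5, 6, 0, 8, 7, 10, 9, 4]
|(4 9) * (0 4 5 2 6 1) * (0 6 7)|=|(0 4 9 5 2 7)(1 6)|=6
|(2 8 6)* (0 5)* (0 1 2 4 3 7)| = 9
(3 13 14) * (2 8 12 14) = [0, 1, 8, 13, 4, 5, 6, 7, 12, 9, 10, 11, 14, 2, 3] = (2 8 12 14 3 13)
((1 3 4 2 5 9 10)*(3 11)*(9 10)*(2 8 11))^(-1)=(1 10 5 2)(3 11 8 4)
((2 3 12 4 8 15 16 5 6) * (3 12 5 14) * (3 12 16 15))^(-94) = ((2 16 14 12 4 8 3 5 6))^(-94) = (2 8 16 3 14 5 12 6 4)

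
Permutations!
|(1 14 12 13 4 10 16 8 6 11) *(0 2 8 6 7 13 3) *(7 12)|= |(0 2 8 12 3)(1 14 7 13 4 10 16 6 11)|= 45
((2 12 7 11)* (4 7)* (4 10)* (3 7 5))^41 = (2 12 10 4 5 3 7 11)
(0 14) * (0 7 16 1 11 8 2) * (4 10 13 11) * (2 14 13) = (0 13 11 8 14 7 16 1 4 10 2) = [13, 4, 0, 3, 10, 5, 6, 16, 14, 9, 2, 8, 12, 11, 7, 15, 1]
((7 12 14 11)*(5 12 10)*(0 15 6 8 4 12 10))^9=((0 15 6 8 4 12 14 11 7)(5 10))^9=(15)(5 10)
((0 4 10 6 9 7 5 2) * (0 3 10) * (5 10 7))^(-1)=((0 4)(2 3 7 10 6 9 5))^(-1)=(0 4)(2 5 9 6 10 7 3)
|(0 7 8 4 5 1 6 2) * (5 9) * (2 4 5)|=9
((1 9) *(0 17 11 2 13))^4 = (0 13 2 11 17)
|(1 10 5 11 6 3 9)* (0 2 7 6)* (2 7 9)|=10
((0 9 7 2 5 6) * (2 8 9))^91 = (0 6 5 2)(7 8 9)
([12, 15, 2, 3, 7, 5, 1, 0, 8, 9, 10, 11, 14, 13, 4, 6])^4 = (0 7 4 14 12)(1 15 6)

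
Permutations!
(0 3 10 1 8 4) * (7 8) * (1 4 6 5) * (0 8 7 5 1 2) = [3, 5, 0, 10, 8, 2, 1, 7, 6, 9, 4] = (0 3 10 4 8 6 1 5 2)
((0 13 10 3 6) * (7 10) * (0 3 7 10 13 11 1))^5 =((0 11 1)(3 6)(7 13 10))^5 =(0 1 11)(3 6)(7 10 13)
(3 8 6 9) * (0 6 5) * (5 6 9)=(0 9 3 8 6 5)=[9, 1, 2, 8, 4, 0, 5, 7, 6, 3]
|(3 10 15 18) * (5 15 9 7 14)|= 8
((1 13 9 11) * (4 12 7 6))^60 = ((1 13 9 11)(4 12 7 6))^60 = (13)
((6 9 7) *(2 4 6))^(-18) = ((2 4 6 9 7))^(-18) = (2 6 7 4 9)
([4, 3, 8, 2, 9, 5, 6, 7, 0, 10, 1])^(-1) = [8, 10, 3, 1, 0, 5, 6, 7, 2, 4, 9]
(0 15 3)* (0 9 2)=(0 15 3 9 2)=[15, 1, 0, 9, 4, 5, 6, 7, 8, 2, 10, 11, 12, 13, 14, 3]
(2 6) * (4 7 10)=[0, 1, 6, 3, 7, 5, 2, 10, 8, 9, 4]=(2 6)(4 7 10)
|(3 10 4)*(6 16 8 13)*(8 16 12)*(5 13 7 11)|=21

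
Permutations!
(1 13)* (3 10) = (1 13)(3 10) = [0, 13, 2, 10, 4, 5, 6, 7, 8, 9, 3, 11, 12, 1]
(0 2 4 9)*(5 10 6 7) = [2, 1, 4, 3, 9, 10, 7, 5, 8, 0, 6] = (0 2 4 9)(5 10 6 7)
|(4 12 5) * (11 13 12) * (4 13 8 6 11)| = |(5 13 12)(6 11 8)| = 3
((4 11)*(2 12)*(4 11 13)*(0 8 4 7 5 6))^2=((0 8 4 13 7 5 6)(2 12))^2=(0 4 7 6 8 13 5)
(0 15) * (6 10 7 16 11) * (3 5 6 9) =(0 15)(3 5 6 10 7 16 11 9) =[15, 1, 2, 5, 4, 6, 10, 16, 8, 3, 7, 9, 12, 13, 14, 0, 11]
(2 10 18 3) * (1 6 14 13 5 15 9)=(1 6 14 13 5 15 9)(2 10 18 3)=[0, 6, 10, 2, 4, 15, 14, 7, 8, 1, 18, 11, 12, 5, 13, 9, 16, 17, 3]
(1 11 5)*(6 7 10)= (1 11 5)(6 7 10)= [0, 11, 2, 3, 4, 1, 7, 10, 8, 9, 6, 5]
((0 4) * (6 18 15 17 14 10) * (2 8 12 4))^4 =((0 2 8 12 4)(6 18 15 17 14 10))^4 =(0 4 12 8 2)(6 14 15)(10 17 18)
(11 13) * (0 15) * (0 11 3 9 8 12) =(0 15 11 13 3 9 8 12) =[15, 1, 2, 9, 4, 5, 6, 7, 12, 8, 10, 13, 0, 3, 14, 11]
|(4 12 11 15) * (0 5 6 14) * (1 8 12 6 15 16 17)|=|(0 5 15 4 6 14)(1 8 12 11 16 17)|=6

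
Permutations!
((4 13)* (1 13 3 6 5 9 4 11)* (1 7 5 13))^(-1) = ((3 6 13 11 7 5 9 4))^(-1) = (3 4 9 5 7 11 13 6)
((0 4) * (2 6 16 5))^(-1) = (0 4)(2 5 16 6)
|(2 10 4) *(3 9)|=|(2 10 4)(3 9)|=6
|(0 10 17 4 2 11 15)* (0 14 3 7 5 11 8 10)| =30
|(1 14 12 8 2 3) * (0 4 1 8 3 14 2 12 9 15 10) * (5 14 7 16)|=33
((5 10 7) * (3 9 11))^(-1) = (3 11 9)(5 7 10)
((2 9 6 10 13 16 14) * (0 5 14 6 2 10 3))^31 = ((0 5 14 10 13 16 6 3)(2 9))^31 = (0 3 6 16 13 10 14 5)(2 9)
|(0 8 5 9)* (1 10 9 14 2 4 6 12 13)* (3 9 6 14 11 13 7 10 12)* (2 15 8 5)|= |(0 5 11 13 1 12 7 10 6 3 9)(2 4 14 15 8)|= 55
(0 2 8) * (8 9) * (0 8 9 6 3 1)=(9)(0 2 6 3 1)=[2, 0, 6, 1, 4, 5, 3, 7, 8, 9]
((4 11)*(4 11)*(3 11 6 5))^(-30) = (3 6)(5 11)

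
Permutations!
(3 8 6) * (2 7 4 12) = (2 7 4 12)(3 8 6) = [0, 1, 7, 8, 12, 5, 3, 4, 6, 9, 10, 11, 2]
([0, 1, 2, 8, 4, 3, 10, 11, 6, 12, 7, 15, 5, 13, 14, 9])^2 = [0, 1, 2, 6, 4, 8, 7, 15, 10, 5, 11, 9, 3, 13, 14, 12]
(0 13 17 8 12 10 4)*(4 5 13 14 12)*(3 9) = (0 14 12 10 5 13 17 8 4)(3 9) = [14, 1, 2, 9, 0, 13, 6, 7, 4, 3, 5, 11, 10, 17, 12, 15, 16, 8]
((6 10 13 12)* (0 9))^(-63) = ((0 9)(6 10 13 12))^(-63) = (0 9)(6 10 13 12)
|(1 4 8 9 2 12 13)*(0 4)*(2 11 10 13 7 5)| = |(0 4 8 9 11 10 13 1)(2 12 7 5)| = 8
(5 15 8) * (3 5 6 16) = (3 5 15 8 6 16) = [0, 1, 2, 5, 4, 15, 16, 7, 6, 9, 10, 11, 12, 13, 14, 8, 3]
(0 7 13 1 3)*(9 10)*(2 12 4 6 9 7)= (0 2 12 4 6 9 10 7 13 1 3)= [2, 3, 12, 0, 6, 5, 9, 13, 8, 10, 7, 11, 4, 1]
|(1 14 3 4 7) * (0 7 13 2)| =|(0 7 1 14 3 4 13 2)| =8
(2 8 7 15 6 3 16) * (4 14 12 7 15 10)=(2 8 15 6 3 16)(4 14 12 7 10)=[0, 1, 8, 16, 14, 5, 3, 10, 15, 9, 4, 11, 7, 13, 12, 6, 2]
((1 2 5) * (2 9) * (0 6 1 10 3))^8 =(10)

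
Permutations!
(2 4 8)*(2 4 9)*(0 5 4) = (0 5 4 8)(2 9) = [5, 1, 9, 3, 8, 4, 6, 7, 0, 2]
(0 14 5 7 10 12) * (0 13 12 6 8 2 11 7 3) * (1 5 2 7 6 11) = (0 14 2 1 5 3)(6 8 7 10 11)(12 13) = [14, 5, 1, 0, 4, 3, 8, 10, 7, 9, 11, 6, 13, 12, 2]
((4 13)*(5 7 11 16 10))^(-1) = (4 13)(5 10 16 11 7)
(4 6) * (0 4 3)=(0 4 6 3)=[4, 1, 2, 0, 6, 5, 3]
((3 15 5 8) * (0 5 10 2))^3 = (0 3 2 8 10 5 15)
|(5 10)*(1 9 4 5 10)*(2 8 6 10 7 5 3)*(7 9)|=|(1 7 5)(2 8 6 10 9 4 3)|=21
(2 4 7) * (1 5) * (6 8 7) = (1 5)(2 4 6 8 7) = [0, 5, 4, 3, 6, 1, 8, 2, 7]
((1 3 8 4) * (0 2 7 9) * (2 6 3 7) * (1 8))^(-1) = ((0 6 3 1 7 9)(4 8))^(-1) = (0 9 7 1 3 6)(4 8)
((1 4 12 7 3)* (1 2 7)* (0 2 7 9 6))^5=(0 2 9 6)(1 12 4)(3 7)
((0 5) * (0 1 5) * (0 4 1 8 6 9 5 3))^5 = ((0 4 1 3)(5 8 6 9))^5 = (0 4 1 3)(5 8 6 9)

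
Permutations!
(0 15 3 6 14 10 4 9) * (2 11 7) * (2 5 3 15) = (15)(0 2 11 7 5 3 6 14 10 4 9) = [2, 1, 11, 6, 9, 3, 14, 5, 8, 0, 4, 7, 12, 13, 10, 15]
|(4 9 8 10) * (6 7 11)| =12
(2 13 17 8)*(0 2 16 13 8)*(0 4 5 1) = (0 2 8 16 13 17 4 5 1) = [2, 0, 8, 3, 5, 1, 6, 7, 16, 9, 10, 11, 12, 17, 14, 15, 13, 4]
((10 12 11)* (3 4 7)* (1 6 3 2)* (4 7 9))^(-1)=((1 6 3 7 2)(4 9)(10 12 11))^(-1)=(1 2 7 3 6)(4 9)(10 11 12)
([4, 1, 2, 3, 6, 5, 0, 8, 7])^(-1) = (0 6 4)(7 8)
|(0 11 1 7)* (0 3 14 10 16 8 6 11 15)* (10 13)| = 10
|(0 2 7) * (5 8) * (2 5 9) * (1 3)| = 6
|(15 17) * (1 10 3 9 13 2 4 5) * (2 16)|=18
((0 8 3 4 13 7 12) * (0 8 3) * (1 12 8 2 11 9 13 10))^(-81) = ((0 3 4 10 1 12 2 11 9 13 7 8))^(-81) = (0 10 2 13)(1 11 7 3)(4 12 9 8)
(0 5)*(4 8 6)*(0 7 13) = (0 5 7 13)(4 8 6) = [5, 1, 2, 3, 8, 7, 4, 13, 6, 9, 10, 11, 12, 0]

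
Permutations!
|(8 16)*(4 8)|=3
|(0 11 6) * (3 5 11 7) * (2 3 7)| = |(0 2 3 5 11 6)| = 6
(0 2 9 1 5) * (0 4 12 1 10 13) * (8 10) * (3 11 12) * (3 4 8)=(0 2 9 3 11 12 1 5 8 10 13)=[2, 5, 9, 11, 4, 8, 6, 7, 10, 3, 13, 12, 1, 0]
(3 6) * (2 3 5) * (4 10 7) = (2 3 6 5)(4 10 7) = [0, 1, 3, 6, 10, 2, 5, 4, 8, 9, 7]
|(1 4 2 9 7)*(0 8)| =10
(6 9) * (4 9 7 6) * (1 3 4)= (1 3 4 9)(6 7)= [0, 3, 2, 4, 9, 5, 7, 6, 8, 1]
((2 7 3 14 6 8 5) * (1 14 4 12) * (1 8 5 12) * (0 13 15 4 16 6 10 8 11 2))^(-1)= (0 5 6 16 3 7 2 11 12 8 10 14 1 4 15 13)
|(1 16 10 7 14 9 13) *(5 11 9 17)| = |(1 16 10 7 14 17 5 11 9 13)| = 10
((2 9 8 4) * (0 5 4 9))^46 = ((0 5 4 2)(8 9))^46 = (9)(0 4)(2 5)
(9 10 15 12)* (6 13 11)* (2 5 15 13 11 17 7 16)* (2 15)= (2 5)(6 11)(7 16 15 12 9 10 13 17)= [0, 1, 5, 3, 4, 2, 11, 16, 8, 10, 13, 6, 9, 17, 14, 12, 15, 7]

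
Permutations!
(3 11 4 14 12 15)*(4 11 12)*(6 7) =(3 12 15)(4 14)(6 7) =[0, 1, 2, 12, 14, 5, 7, 6, 8, 9, 10, 11, 15, 13, 4, 3]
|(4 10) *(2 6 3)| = |(2 6 3)(4 10)| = 6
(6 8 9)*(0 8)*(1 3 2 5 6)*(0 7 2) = (0 8 9 1 3)(2 5 6 7) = [8, 3, 5, 0, 4, 6, 7, 2, 9, 1]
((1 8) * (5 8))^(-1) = ((1 5 8))^(-1) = (1 8 5)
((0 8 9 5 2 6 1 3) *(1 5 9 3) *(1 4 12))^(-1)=(0 3 8)(1 12 4)(2 5 6)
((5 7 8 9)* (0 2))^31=(0 2)(5 9 8 7)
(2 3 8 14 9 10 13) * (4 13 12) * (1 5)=[0, 5, 3, 8, 13, 1, 6, 7, 14, 10, 12, 11, 4, 2, 9]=(1 5)(2 3 8 14 9 10 12 4 13)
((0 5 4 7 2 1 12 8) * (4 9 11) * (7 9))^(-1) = ((0 5 7 2 1 12 8)(4 9 11))^(-1) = (0 8 12 1 2 7 5)(4 11 9)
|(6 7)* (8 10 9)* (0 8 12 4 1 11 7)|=10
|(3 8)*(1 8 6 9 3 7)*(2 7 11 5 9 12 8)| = |(1 2 7)(3 6 12 8 11 5 9)| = 21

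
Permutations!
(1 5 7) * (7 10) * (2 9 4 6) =(1 5 10 7)(2 9 4 6) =[0, 5, 9, 3, 6, 10, 2, 1, 8, 4, 7]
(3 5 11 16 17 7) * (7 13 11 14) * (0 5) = [5, 1, 2, 0, 4, 14, 6, 3, 8, 9, 10, 16, 12, 11, 7, 15, 17, 13] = (0 5 14 7 3)(11 16 17 13)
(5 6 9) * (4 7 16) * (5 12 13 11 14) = [0, 1, 2, 3, 7, 6, 9, 16, 8, 12, 10, 14, 13, 11, 5, 15, 4] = (4 7 16)(5 6 9 12 13 11 14)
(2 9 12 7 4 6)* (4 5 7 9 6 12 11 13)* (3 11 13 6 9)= (2 9 13 4 12 3 11 6)(5 7)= [0, 1, 9, 11, 12, 7, 2, 5, 8, 13, 10, 6, 3, 4]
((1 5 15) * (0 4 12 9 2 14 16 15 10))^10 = (0 10 5 1 15 16 14 2 9 12 4)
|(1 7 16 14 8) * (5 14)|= 6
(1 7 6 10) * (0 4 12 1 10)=(0 4 12 1 7 6)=[4, 7, 2, 3, 12, 5, 0, 6, 8, 9, 10, 11, 1]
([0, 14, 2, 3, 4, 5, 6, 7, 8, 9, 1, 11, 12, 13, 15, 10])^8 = (15)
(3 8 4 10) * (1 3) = (1 3 8 4 10) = [0, 3, 2, 8, 10, 5, 6, 7, 4, 9, 1]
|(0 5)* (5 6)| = 3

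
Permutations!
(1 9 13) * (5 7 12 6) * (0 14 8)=[14, 9, 2, 3, 4, 7, 5, 12, 0, 13, 10, 11, 6, 1, 8]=(0 14 8)(1 9 13)(5 7 12 6)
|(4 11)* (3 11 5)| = 4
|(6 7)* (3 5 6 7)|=|(7)(3 5 6)|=3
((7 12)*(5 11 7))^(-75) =(5 11 7 12) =((5 11 7 12))^(-75)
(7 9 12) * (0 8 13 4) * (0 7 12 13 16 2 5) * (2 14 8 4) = (0 4 7 9 13 2 5)(8 16 14) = [4, 1, 5, 3, 7, 0, 6, 9, 16, 13, 10, 11, 12, 2, 8, 15, 14]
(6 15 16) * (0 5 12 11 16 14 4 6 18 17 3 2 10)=[5, 1, 10, 2, 6, 12, 15, 7, 8, 9, 0, 16, 11, 13, 4, 14, 18, 3, 17]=(0 5 12 11 16 18 17 3 2 10)(4 6 15 14)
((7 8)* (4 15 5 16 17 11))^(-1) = (4 11 17 16 5 15)(7 8)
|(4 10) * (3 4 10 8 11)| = 4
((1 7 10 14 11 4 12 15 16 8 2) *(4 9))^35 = (1 2 8 16 15 12 4 9 11 14 10 7)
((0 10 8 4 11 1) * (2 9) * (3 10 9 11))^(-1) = (0 1 11 2 9)(3 4 8 10)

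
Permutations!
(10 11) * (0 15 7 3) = (0 15 7 3)(10 11) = [15, 1, 2, 0, 4, 5, 6, 3, 8, 9, 11, 10, 12, 13, 14, 7]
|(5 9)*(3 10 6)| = |(3 10 6)(5 9)| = 6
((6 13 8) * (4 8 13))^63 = (13)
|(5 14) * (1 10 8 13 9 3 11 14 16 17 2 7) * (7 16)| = 30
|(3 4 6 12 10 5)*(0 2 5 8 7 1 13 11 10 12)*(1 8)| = 12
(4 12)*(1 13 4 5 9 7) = [0, 13, 2, 3, 12, 9, 6, 1, 8, 7, 10, 11, 5, 4] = (1 13 4 12 5 9 7)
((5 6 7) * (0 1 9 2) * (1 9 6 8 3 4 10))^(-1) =(0 2 9)(1 10 4 3 8 5 7 6) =((0 9 2)(1 6 7 5 8 3 4 10))^(-1)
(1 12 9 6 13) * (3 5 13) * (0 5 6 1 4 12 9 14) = (0 5 13 4 12 14)(1 9)(3 6) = [5, 9, 2, 6, 12, 13, 3, 7, 8, 1, 10, 11, 14, 4, 0]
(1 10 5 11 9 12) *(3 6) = (1 10 5 11 9 12)(3 6) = [0, 10, 2, 6, 4, 11, 3, 7, 8, 12, 5, 9, 1]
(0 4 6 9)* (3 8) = (0 4 6 9)(3 8) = [4, 1, 2, 8, 6, 5, 9, 7, 3, 0]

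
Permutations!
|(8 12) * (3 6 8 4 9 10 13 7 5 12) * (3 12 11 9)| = |(3 6 8 12 4)(5 11 9 10 13 7)| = 30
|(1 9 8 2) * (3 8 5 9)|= |(1 3 8 2)(5 9)|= 4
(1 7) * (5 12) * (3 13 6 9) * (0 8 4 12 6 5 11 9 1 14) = (0 8 4 12 11 9 3 13 5 6 1 7 14) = [8, 7, 2, 13, 12, 6, 1, 14, 4, 3, 10, 9, 11, 5, 0]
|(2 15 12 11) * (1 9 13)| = |(1 9 13)(2 15 12 11)| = 12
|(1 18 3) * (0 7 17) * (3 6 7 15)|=8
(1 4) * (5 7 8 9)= (1 4)(5 7 8 9)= [0, 4, 2, 3, 1, 7, 6, 8, 9, 5]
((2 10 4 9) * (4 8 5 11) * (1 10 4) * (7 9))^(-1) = (1 11 5 8 10)(2 9 7 4)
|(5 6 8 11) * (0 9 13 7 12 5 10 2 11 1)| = |(0 9 13 7 12 5 6 8 1)(2 11 10)| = 9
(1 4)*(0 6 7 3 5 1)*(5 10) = (0 6 7 3 10 5 1 4) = [6, 4, 2, 10, 0, 1, 7, 3, 8, 9, 5]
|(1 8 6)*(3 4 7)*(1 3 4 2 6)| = |(1 8)(2 6 3)(4 7)| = 6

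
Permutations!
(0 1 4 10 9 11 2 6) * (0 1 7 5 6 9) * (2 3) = (0 7 5 6 1 4 10)(2 9 11 3) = [7, 4, 9, 2, 10, 6, 1, 5, 8, 11, 0, 3]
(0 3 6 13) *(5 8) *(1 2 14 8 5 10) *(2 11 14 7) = (0 3 6 13)(1 11 14 8 10)(2 7) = [3, 11, 7, 6, 4, 5, 13, 2, 10, 9, 1, 14, 12, 0, 8]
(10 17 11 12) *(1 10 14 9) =(1 10 17 11 12 14 9) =[0, 10, 2, 3, 4, 5, 6, 7, 8, 1, 17, 12, 14, 13, 9, 15, 16, 11]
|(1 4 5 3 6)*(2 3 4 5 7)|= 7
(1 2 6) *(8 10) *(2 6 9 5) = (1 6)(2 9 5)(8 10) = [0, 6, 9, 3, 4, 2, 1, 7, 10, 5, 8]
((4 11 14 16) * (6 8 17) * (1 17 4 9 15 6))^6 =(17)(4 6 9 14)(8 15 16 11)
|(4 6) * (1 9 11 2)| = 4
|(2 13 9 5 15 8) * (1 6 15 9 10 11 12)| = 18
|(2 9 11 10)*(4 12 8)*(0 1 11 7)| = |(0 1 11 10 2 9 7)(4 12 8)| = 21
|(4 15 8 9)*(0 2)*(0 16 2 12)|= |(0 12)(2 16)(4 15 8 9)|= 4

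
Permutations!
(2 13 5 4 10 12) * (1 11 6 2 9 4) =[0, 11, 13, 3, 10, 1, 2, 7, 8, 4, 12, 6, 9, 5] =(1 11 6 2 13 5)(4 10 12 9)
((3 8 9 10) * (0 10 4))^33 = ((0 10 3 8 9 4))^33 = (0 8)(3 4)(9 10)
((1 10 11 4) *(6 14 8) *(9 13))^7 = (1 4 11 10)(6 14 8)(9 13)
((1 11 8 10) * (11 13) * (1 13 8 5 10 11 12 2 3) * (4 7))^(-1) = (1 3 2 12 13 10 5 11 8)(4 7)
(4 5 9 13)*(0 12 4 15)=[12, 1, 2, 3, 5, 9, 6, 7, 8, 13, 10, 11, 4, 15, 14, 0]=(0 12 4 5 9 13 15)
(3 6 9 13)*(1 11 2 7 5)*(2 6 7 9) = (1 11 6 2 9 13 3 7 5) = [0, 11, 9, 7, 4, 1, 2, 5, 8, 13, 10, 6, 12, 3]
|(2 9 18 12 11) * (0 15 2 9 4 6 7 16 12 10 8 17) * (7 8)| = |(0 15 2 4 6 8 17)(7 16 12 11 9 18 10)| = 7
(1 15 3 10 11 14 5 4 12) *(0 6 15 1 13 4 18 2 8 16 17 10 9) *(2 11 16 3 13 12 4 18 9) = (0 6 15 13 18 11 14 5 9)(2 8 3)(10 16 17) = [6, 1, 8, 2, 4, 9, 15, 7, 3, 0, 16, 14, 12, 18, 5, 13, 17, 10, 11]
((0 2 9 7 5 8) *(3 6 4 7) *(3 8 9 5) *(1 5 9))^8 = (9)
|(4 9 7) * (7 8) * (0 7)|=5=|(0 7 4 9 8)|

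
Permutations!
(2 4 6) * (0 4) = (0 4 6 2) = [4, 1, 0, 3, 6, 5, 2]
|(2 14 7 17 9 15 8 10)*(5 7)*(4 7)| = |(2 14 5 4 7 17 9 15 8 10)| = 10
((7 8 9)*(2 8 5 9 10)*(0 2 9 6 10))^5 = (10)(0 8 2)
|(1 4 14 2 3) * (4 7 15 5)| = 8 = |(1 7 15 5 4 14 2 3)|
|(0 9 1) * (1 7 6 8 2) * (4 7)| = |(0 9 4 7 6 8 2 1)| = 8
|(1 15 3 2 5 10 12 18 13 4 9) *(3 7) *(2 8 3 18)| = 28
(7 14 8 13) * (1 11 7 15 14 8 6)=[0, 11, 2, 3, 4, 5, 1, 8, 13, 9, 10, 7, 12, 15, 6, 14]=(1 11 7 8 13 15 14 6)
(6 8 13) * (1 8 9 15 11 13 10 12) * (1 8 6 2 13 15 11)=(1 6 9 11 15)(2 13)(8 10 12)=[0, 6, 13, 3, 4, 5, 9, 7, 10, 11, 12, 15, 8, 2, 14, 1]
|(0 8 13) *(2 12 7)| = 3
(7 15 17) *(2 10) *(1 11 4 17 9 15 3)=[0, 11, 10, 1, 17, 5, 6, 3, 8, 15, 2, 4, 12, 13, 14, 9, 16, 7]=(1 11 4 17 7 3)(2 10)(9 15)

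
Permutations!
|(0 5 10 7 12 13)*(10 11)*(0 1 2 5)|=|(1 2 5 11 10 7 12 13)|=8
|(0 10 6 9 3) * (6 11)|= 6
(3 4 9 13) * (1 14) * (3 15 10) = (1 14)(3 4 9 13 15 10) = [0, 14, 2, 4, 9, 5, 6, 7, 8, 13, 3, 11, 12, 15, 1, 10]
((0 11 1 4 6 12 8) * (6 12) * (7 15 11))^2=(0 15 1 12)(4 8 7 11)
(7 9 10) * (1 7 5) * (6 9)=[0, 7, 2, 3, 4, 1, 9, 6, 8, 10, 5]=(1 7 6 9 10 5)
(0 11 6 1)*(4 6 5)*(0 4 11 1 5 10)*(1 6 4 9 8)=[6, 9, 2, 3, 4, 11, 5, 7, 1, 8, 0, 10]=(0 6 5 11 10)(1 9 8)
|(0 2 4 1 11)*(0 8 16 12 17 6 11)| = |(0 2 4 1)(6 11 8 16 12 17)| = 12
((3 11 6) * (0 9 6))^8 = ((0 9 6 3 11))^8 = (0 3 9 11 6)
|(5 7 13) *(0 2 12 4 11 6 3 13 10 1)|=|(0 2 12 4 11 6 3 13 5 7 10 1)|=12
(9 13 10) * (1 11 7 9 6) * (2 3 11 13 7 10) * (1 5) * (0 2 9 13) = (0 2 3 11 10 6 5 1)(7 13 9) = [2, 0, 3, 11, 4, 1, 5, 13, 8, 7, 6, 10, 12, 9]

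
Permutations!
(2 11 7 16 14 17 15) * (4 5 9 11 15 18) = (2 15)(4 5 9 11 7 16 14 17 18) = [0, 1, 15, 3, 5, 9, 6, 16, 8, 11, 10, 7, 12, 13, 17, 2, 14, 18, 4]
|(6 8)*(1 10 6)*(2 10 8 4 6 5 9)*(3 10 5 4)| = 12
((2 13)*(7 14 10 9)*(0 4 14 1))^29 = ((0 4 14 10 9 7 1)(2 13))^29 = (0 4 14 10 9 7 1)(2 13)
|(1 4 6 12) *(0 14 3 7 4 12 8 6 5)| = |(0 14 3 7 4 5)(1 12)(6 8)| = 6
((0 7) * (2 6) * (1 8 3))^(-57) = ((0 7)(1 8 3)(2 6))^(-57) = (8)(0 7)(2 6)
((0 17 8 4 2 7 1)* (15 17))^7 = (0 1 7 2 4 8 17 15) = ((0 15 17 8 4 2 7 1))^7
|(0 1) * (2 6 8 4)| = |(0 1)(2 6 8 4)| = 4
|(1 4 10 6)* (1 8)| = 5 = |(1 4 10 6 8)|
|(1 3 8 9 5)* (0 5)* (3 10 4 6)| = |(0 5 1 10 4 6 3 8 9)| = 9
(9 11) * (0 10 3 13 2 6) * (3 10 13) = (0 13 2 6)(9 11) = [13, 1, 6, 3, 4, 5, 0, 7, 8, 11, 10, 9, 12, 2]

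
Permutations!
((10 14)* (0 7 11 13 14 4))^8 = (0 7 11 13 14 10 4)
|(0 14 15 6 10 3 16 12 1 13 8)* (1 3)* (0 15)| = 6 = |(0 14)(1 13 8 15 6 10)(3 16 12)|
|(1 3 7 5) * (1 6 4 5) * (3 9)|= 12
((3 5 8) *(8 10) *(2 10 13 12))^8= (2 10 8 3 5 13 12)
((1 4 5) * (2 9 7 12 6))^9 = (2 6 12 7 9)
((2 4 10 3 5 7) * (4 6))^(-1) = ((2 6 4 10 3 5 7))^(-1) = (2 7 5 3 10 4 6)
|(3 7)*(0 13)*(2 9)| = 2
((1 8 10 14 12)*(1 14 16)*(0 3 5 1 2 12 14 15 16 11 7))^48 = (16)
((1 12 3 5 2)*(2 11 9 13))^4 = (1 11)(2 5)(3 13)(9 12)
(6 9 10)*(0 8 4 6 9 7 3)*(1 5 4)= (0 8 1 5 4 6 7 3)(9 10)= [8, 5, 2, 0, 6, 4, 7, 3, 1, 10, 9]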